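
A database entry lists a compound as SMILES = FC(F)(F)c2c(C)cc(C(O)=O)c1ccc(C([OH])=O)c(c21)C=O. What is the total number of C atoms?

15

Count every carbon token in the SMILES (each C, including those in ring-closure positions and inside branches).
Carbon count: 15.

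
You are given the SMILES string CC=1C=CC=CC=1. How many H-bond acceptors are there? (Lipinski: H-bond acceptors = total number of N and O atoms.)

0

N atoms: 0; O atoms: 0.
Lipinski HBA = 0 + 0 = 0.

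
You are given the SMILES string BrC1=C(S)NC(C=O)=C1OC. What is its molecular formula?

C6H6BrNO2S

Walk through each heavy atom and fill implicit hydrogens from standard valence (C 4, N 3, O 2, S 2, halogen 1):
  atom 1: Br (halogen, monovalent) → 0 H
  atom 2: C, bond orders sum to 4 (valence 4) → 0 H
  atom 3: C, bond orders sum to 4 (valence 4) → 0 H
  atom 4: S, bond orders sum to 1 (valence 2) → 1 H
  atom 5: N, bond orders sum to 2 (valence 3) → 1 H
  atom 6: C, bond orders sum to 4 (valence 4) → 0 H
  atom 7: C, bond orders sum to 3 (valence 4) → 1 H
  atom 8: O, bond orders sum to 2 (valence 2) → 0 H
  atom 9: C, bond orders sum to 4 (valence 4) → 0 H
  atom 10: O, bond orders sum to 2 (valence 2) → 0 H
  atom 11: C, bond orders sum to 1 (valence 4) → 3 H
Totals → C:6, H:6, Br:1, N:1, O:2, S:1.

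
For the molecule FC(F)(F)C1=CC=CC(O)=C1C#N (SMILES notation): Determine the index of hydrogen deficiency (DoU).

6

Degree of unsaturation = (number of rings) + (number of π bonds).
Ring closures in the SMILES: 1.
π bonds: 3 double bonds (each 1 DoU), 1 triple bond (each 2 DoU) → 5 DoU from unsaturation.
Total DoU = 1 + 5 = 6.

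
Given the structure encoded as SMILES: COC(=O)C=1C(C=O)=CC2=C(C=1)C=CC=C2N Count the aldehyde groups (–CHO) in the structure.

1

The aldehyde motif appears at heavy-atom position 7 in the SMILES.
Other groups present: 1 ester, 1 primary amine.
Aldehyde count: 1.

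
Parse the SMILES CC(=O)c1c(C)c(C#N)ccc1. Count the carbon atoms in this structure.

Count every carbon token in the SMILES (each C, including those in ring-closure positions and inside branches).
Carbon count: 10.

10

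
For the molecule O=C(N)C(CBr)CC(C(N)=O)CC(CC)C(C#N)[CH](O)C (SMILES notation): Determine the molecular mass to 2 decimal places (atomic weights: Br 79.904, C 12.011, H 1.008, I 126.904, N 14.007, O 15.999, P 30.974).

362.27 g/mol

First, the molecular formula is C14H24BrN3O3 (counting implicit H from valence).
  Br: 1 × 79.904 = 79.904
  C: 14 × 12.011 = 168.154
  H: 24 × 1.008 = 24.192
  N: 3 × 14.007 = 42.021
  O: 3 × 15.999 = 47.997
Sum: 1×79.904 + 14×12.011 + 24×1.008 + 3×14.007 + 3×15.999 = 362.268 → 362.27 g/mol.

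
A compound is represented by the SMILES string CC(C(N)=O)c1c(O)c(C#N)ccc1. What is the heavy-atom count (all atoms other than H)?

14

Every atom symbol written in the SMILES (organic subset) is one heavy atom; implicit H are not written.
Heavy atoms by element → C:10, N:2, O:2.
Total: 14.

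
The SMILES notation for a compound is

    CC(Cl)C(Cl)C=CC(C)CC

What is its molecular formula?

Walk through each heavy atom and fill implicit hydrogens from standard valence (C 4, N 3, O 2, S 2, halogen 1):
  atom 1: C, bond orders sum to 1 (valence 4) → 3 H
  atom 2: C, bond orders sum to 3 (valence 4) → 1 H
  atom 3: Cl (halogen, monovalent) → 0 H
  atom 4: C, bond orders sum to 3 (valence 4) → 1 H
  atom 5: Cl (halogen, monovalent) → 0 H
  atom 6: C, bond orders sum to 3 (valence 4) → 1 H
  atom 7: C, bond orders sum to 3 (valence 4) → 1 H
  atom 8: C, bond orders sum to 3 (valence 4) → 1 H
  atom 9: C, bond orders sum to 1 (valence 4) → 3 H
  atom 10: C, bond orders sum to 2 (valence 4) → 2 H
  atom 11: C, bond orders sum to 1 (valence 4) → 3 H
Totals → C:9, H:16, Cl:2.
In Hill order: C9H16Cl2.

C9H16Cl2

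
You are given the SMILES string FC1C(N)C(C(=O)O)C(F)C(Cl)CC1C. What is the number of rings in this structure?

1

In SMILES, each pair of matching ring-closure digits denotes one ring-closing bond; the number of such bonds equals the number of independent rings.
Ring-closure bonds here: 1.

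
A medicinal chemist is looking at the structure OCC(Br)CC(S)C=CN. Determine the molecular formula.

C6H12BrNOS

Walk through each heavy atom and fill implicit hydrogens from standard valence (C 4, N 3, O 2, S 2, halogen 1):
  atom 1: O, bond orders sum to 1 (valence 2) → 1 H
  atom 2: C, bond orders sum to 2 (valence 4) → 2 H
  atom 3: C, bond orders sum to 3 (valence 4) → 1 H
  atom 4: Br (halogen, monovalent) → 0 H
  atom 5: C, bond orders sum to 2 (valence 4) → 2 H
  atom 6: C, bond orders sum to 3 (valence 4) → 1 H
  atom 7: S, bond orders sum to 1 (valence 2) → 1 H
  atom 8: C, bond orders sum to 3 (valence 4) → 1 H
  atom 9: C, bond orders sum to 3 (valence 4) → 1 H
  atom 10: N, bond orders sum to 1 (valence 3) → 2 H
Totals → C:6, H:12, Br:1, N:1, O:1, S:1.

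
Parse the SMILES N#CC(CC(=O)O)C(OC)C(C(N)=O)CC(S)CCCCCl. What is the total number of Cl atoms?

Scan the SMILES for Cl atoms (remember two-letter symbols like Cl and Br are single atoms).
Chlorine count: 1.

1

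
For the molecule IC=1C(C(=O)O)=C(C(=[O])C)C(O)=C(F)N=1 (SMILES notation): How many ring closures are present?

In SMILES, each pair of matching ring-closure digits denotes one ring-closing bond; the number of such bonds equals the number of independent rings.
Ring-closure bonds here: 1.

1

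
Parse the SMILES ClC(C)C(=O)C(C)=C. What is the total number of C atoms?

6

Count every carbon token in the SMILES (each C, including those in ring-closure positions and inside branches).
Carbon count: 6.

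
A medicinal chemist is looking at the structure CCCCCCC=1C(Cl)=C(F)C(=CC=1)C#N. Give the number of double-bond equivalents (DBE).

6

Molecular formula: C13H15ClFN.
DoU = (2C + 2 + N − H − X) / 2, where X is the halogen count and O/S are ignored.
    = (2·13 + 2 + 1 − 15 − 2) / 2 = 12 / 2 = 6.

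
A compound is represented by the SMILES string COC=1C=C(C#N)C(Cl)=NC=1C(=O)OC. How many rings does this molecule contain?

In SMILES, each pair of matching ring-closure digits denotes one ring-closing bond; the number of such bonds equals the number of independent rings.
Ring-closure bonds here: 1.

1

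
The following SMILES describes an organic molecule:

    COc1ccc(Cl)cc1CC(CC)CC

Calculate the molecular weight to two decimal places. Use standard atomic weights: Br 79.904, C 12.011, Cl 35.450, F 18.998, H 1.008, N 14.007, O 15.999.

226.74 g/mol

First, the molecular formula is C13H19ClO (counting implicit H from valence).
  C: 13 × 12.011 = 156.143
  Cl: 1 × 35.450 = 35.450
  H: 19 × 1.008 = 19.152
  O: 1 × 15.999 = 15.999
Sum: 13×12.011 + 1×35.450 + 19×1.008 + 1×15.999 = 226.744 → 226.74 g/mol.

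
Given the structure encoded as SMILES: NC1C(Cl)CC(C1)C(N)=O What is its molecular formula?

C6H11ClN2O

Walk through each heavy atom and fill implicit hydrogens from standard valence (C 4, N 3, O 2, S 2, halogen 1):
  atom 1: N, bond orders sum to 1 (valence 3) → 2 H
  atom 2: C, bond orders sum to 3 (valence 4) → 1 H
  atom 3: C, bond orders sum to 3 (valence 4) → 1 H
  atom 4: Cl (halogen, monovalent) → 0 H
  atom 5: C, bond orders sum to 2 (valence 4) → 2 H
  atom 6: C, bond orders sum to 3 (valence 4) → 1 H
  atom 7: C, bond orders sum to 2 (valence 4) → 2 H
  atom 8: C, bond orders sum to 4 (valence 4) → 0 H
  atom 9: N, bond orders sum to 1 (valence 3) → 2 H
  atom 10: O, bond orders sum to 2 (valence 2) → 0 H
Totals → C:6, H:11, Cl:1, N:2, O:1.
In Hill order: C6H11ClN2O.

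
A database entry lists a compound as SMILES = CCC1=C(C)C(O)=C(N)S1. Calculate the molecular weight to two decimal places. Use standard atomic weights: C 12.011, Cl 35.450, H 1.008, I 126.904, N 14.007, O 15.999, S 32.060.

157.23 g/mol

First, the molecular formula is C7H11NOS (counting implicit H from valence).
  C: 7 × 12.011 = 84.077
  H: 11 × 1.008 = 11.088
  N: 1 × 14.007 = 14.007
  O: 1 × 15.999 = 15.999
  S: 1 × 32.060 = 32.060
Sum: 7×12.011 + 11×1.008 + 1×14.007 + 1×15.999 + 1×32.060 = 157.231 → 157.23 g/mol.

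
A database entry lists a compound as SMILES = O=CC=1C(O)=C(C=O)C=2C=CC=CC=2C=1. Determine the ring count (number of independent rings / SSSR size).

2

In SMILES, each pair of matching ring-closure digits denotes one ring-closing bond; the number of such bonds equals the number of independent rings.
Ring-closure bonds here: 2.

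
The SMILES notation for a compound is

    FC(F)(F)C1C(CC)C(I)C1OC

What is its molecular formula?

Walk through each heavy atom and fill implicit hydrogens from standard valence (C 4, N 3, O 2, S 2, halogen 1):
  atom 1: F (halogen, monovalent) → 0 H
  atom 2: C, bond orders sum to 4 (valence 4) → 0 H
  atom 3: F (halogen, monovalent) → 0 H
  atom 4: F (halogen, monovalent) → 0 H
  atom 5: C, bond orders sum to 3 (valence 4) → 1 H
  atom 6: C, bond orders sum to 3 (valence 4) → 1 H
  atom 7: C, bond orders sum to 2 (valence 4) → 2 H
  atom 8: C, bond orders sum to 1 (valence 4) → 3 H
  atom 9: C, bond orders sum to 3 (valence 4) → 1 H
  atom 10: I (halogen, monovalent) → 0 H
  atom 11: C, bond orders sum to 3 (valence 4) → 1 H
  atom 12: O, bond orders sum to 2 (valence 2) → 0 H
  atom 13: C, bond orders sum to 1 (valence 4) → 3 H
Totals → C:8, H:12, F:3, I:1, O:1.
In Hill order: C8H12F3IO.

C8H12F3IO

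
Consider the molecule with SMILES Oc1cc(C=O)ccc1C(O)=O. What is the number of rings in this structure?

1

In SMILES, each pair of matching ring-closure digits denotes one ring-closing bond; the number of such bonds equals the number of independent rings.
Ring-closure bonds here: 1.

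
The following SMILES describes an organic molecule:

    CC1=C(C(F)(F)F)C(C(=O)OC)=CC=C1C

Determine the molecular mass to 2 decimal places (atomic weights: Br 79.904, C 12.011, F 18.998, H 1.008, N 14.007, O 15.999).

First, the molecular formula is C11H11F3O2 (counting implicit H from valence).
  C: 11 × 12.011 = 132.121
  F: 3 × 18.998 = 56.994
  H: 11 × 1.008 = 11.088
  O: 2 × 15.999 = 31.998
Sum: 11×12.011 + 3×18.998 + 11×1.008 + 2×15.999 = 232.201 → 232.20 g/mol.

232.20 g/mol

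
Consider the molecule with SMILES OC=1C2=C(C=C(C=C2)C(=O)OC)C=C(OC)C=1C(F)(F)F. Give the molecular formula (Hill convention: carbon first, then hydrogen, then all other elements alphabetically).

Walk through each heavy atom and fill implicit hydrogens from standard valence (C 4, N 3, O 2, S 2, halogen 1):
  atom 1: O, bond orders sum to 1 (valence 2) → 1 H
  atom 2: C, bond orders sum to 4 (valence 4) → 0 H
  atom 3: C, bond orders sum to 4 (valence 4) → 0 H
  atom 4: C, bond orders sum to 4 (valence 4) → 0 H
  atom 5: C, bond orders sum to 3 (valence 4) → 1 H
  atom 6: C, bond orders sum to 4 (valence 4) → 0 H
  atom 7: C, bond orders sum to 3 (valence 4) → 1 H
  atom 8: C, bond orders sum to 3 (valence 4) → 1 H
  atom 9: C, bond orders sum to 4 (valence 4) → 0 H
  atom 10: O, bond orders sum to 2 (valence 2) → 0 H
  atom 11: O, bond orders sum to 2 (valence 2) → 0 H
  atom 12: C, bond orders sum to 1 (valence 4) → 3 H
  atom 13: C, bond orders sum to 3 (valence 4) → 1 H
  atom 14: C, bond orders sum to 4 (valence 4) → 0 H
  atom 15: O, bond orders sum to 2 (valence 2) → 0 H
  atom 16: C, bond orders sum to 1 (valence 4) → 3 H
  atom 17: C, bond orders sum to 4 (valence 4) → 0 H
  atom 18: C, bond orders sum to 4 (valence 4) → 0 H
  atom 19: F (halogen, monovalent) → 0 H
  atom 20: F (halogen, monovalent) → 0 H
  atom 21: F (halogen, monovalent) → 0 H
Totals → C:14, H:11, F:3, O:4.

C14H11F3O4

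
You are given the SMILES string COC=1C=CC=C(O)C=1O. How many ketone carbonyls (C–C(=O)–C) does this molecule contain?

0

Scan the SMILES for the ketone motif — none present.
Groups that are present: 1 ether, 2 hydroxyl.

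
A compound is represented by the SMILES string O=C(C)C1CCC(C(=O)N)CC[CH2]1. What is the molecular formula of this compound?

Walk through each heavy atom and fill implicit hydrogens from standard valence (C 4, N 3, O 2, S 2, halogen 1):
  atom 1: O, bond orders sum to 2 (valence 2) → 0 H
  atom 2: C, bond orders sum to 4 (valence 4) → 0 H
  atom 3: C, bond orders sum to 1 (valence 4) → 3 H
  atom 4: C, bond orders sum to 3 (valence 4) → 1 H
  atom 5: C, bond orders sum to 2 (valence 4) → 2 H
  atom 6: C, bond orders sum to 2 (valence 4) → 2 H
  atom 7: C, bond orders sum to 3 (valence 4) → 1 H
  atom 8: C, bond orders sum to 4 (valence 4) → 0 H
  atom 9: O, bond orders sum to 2 (valence 2) → 0 H
  atom 10: N, bond orders sum to 1 (valence 3) → 2 H
  atom 11: C, bond orders sum to 2 (valence 4) → 2 H
  atom 12: C, bond orders sum to 2 (valence 4) → 2 H
  atom 13: C with explicit H count 2
Totals → C:10, H:17, N:1, O:2.
In Hill order: C10H17NO2.

C10H17NO2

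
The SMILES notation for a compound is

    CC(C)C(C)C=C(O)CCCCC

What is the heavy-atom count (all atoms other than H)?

Every atom symbol written in the SMILES (organic subset) is one heavy atom; implicit H are not written.
Heavy atoms by element → C:12, O:1.
Total: 13.

13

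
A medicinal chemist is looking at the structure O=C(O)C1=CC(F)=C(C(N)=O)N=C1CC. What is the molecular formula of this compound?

Walk through each heavy atom and fill implicit hydrogens from standard valence (C 4, N 3, O 2, S 2, halogen 1):
  atom 1: O, bond orders sum to 2 (valence 2) → 0 H
  atom 2: C, bond orders sum to 4 (valence 4) → 0 H
  atom 3: O, bond orders sum to 1 (valence 2) → 1 H
  atom 4: C, bond orders sum to 4 (valence 4) → 0 H
  atom 5: C, bond orders sum to 3 (valence 4) → 1 H
  atom 6: C, bond orders sum to 4 (valence 4) → 0 H
  atom 7: F (halogen, monovalent) → 0 H
  atom 8: C, bond orders sum to 4 (valence 4) → 0 H
  atom 9: C, bond orders sum to 4 (valence 4) → 0 H
  atom 10: N, bond orders sum to 1 (valence 3) → 2 H
  atom 11: O, bond orders sum to 2 (valence 2) → 0 H
  atom 12: N, bond orders sum to 3 (valence 3) → 0 H
  atom 13: C, bond orders sum to 4 (valence 4) → 0 H
  atom 14: C, bond orders sum to 2 (valence 4) → 2 H
  atom 15: C, bond orders sum to 1 (valence 4) → 3 H
Totals → C:9, H:9, F:1, N:2, O:3.

C9H9FN2O3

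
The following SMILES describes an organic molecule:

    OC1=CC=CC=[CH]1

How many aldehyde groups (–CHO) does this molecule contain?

Scan the SMILES for the aldehyde motif — none present.
Groups that are present: 1 hydroxyl.

0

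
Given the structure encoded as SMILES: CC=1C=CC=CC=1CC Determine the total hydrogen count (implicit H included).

12

Walk through each heavy atom and fill implicit hydrogens from standard valence (C 4, N 3, O 2, S 2, halogen 1):
  atom 1: C, bond orders sum to 1 (valence 4) → 3 H
  atom 2: C, bond orders sum to 4 (valence 4) → 0 H
  atom 3: C, bond orders sum to 3 (valence 4) → 1 H
  atom 4: C, bond orders sum to 3 (valence 4) → 1 H
  atom 5: C, bond orders sum to 3 (valence 4) → 1 H
  atom 6: C, bond orders sum to 3 (valence 4) → 1 H
  atom 7: C, bond orders sum to 4 (valence 4) → 0 H
  atom 8: C, bond orders sum to 2 (valence 4) → 2 H
  atom 9: C, bond orders sum to 1 (valence 4) → 3 H
Total hydrogens: 12.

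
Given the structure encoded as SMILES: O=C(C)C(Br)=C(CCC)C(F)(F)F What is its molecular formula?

C8H10BrF3O

Walk through each heavy atom and fill implicit hydrogens from standard valence (C 4, N 3, O 2, S 2, halogen 1):
  atom 1: O, bond orders sum to 2 (valence 2) → 0 H
  atom 2: C, bond orders sum to 4 (valence 4) → 0 H
  atom 3: C, bond orders sum to 1 (valence 4) → 3 H
  atom 4: C, bond orders sum to 4 (valence 4) → 0 H
  atom 5: Br (halogen, monovalent) → 0 H
  atom 6: C, bond orders sum to 4 (valence 4) → 0 H
  atom 7: C, bond orders sum to 2 (valence 4) → 2 H
  atom 8: C, bond orders sum to 2 (valence 4) → 2 H
  atom 9: C, bond orders sum to 1 (valence 4) → 3 H
  atom 10: C, bond orders sum to 4 (valence 4) → 0 H
  atom 11: F (halogen, monovalent) → 0 H
  atom 12: F (halogen, monovalent) → 0 H
  atom 13: F (halogen, monovalent) → 0 H
Totals → C:8, H:10, Br:1, F:3, O:1.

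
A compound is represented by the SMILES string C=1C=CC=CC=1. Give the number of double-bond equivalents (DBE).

Degree of unsaturation = (number of rings) + (number of π bonds).
Ring closures in the SMILES: 1.
π bonds: 3 double bonds (each 1 DoU) → 3 DoU from unsaturation.
Total DoU = 1 + 3 = 4.

4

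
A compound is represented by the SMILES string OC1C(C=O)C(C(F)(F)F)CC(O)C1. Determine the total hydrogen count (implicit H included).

11

Walk through each heavy atom and fill implicit hydrogens from standard valence (C 4, N 3, O 2, S 2, halogen 1):
  atom 1: O, bond orders sum to 1 (valence 2) → 1 H
  atom 2: C, bond orders sum to 3 (valence 4) → 1 H
  atom 3: C, bond orders sum to 3 (valence 4) → 1 H
  atom 4: C, bond orders sum to 3 (valence 4) → 1 H
  atom 5: O, bond orders sum to 2 (valence 2) → 0 H
  atom 6: C, bond orders sum to 3 (valence 4) → 1 H
  atom 7: C, bond orders sum to 4 (valence 4) → 0 H
  atom 8: F (halogen, monovalent) → 0 H
  atom 9: F (halogen, monovalent) → 0 H
  atom 10: F (halogen, monovalent) → 0 H
  atom 11: C, bond orders sum to 2 (valence 4) → 2 H
  atom 12: C, bond orders sum to 3 (valence 4) → 1 H
  atom 13: O, bond orders sum to 1 (valence 2) → 1 H
  atom 14: C, bond orders sum to 2 (valence 4) → 2 H
Total hydrogens: 11.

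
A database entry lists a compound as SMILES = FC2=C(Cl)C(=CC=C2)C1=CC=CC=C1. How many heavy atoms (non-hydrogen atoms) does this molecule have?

14

Every atom symbol written in the SMILES (organic subset) is one heavy atom; implicit H are not written.
Heavy atoms by element → C:12, Cl:1, F:1.
Total: 14.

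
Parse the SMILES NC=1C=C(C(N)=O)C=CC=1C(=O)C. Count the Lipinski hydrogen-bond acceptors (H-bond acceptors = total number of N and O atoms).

N atoms: 2; O atoms: 2.
Lipinski HBA = 2 + 2 = 4.

4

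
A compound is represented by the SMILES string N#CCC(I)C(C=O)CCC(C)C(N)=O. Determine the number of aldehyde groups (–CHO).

1

The aldehyde motif appears at heavy-atom position 7 in the SMILES.
Other groups present: 1 amide, 1 nitrile.
Aldehyde count: 1.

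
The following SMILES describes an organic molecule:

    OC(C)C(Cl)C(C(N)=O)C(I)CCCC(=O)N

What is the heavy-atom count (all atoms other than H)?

17

Every atom symbol written in the SMILES (organic subset) is one heavy atom; implicit H are not written.
Heavy atoms by element → C:10, Cl:1, I:1, N:2, O:3.
Total: 17.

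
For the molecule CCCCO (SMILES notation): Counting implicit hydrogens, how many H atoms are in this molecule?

10

Walk through each heavy atom and fill implicit hydrogens from standard valence (C 4, N 3, O 2, S 2, halogen 1):
  atom 1: C, bond orders sum to 1 (valence 4) → 3 H
  atom 2: C, bond orders sum to 2 (valence 4) → 2 H
  atom 3: C, bond orders sum to 2 (valence 4) → 2 H
  atom 4: C, bond orders sum to 2 (valence 4) → 2 H
  atom 5: O, bond orders sum to 1 (valence 2) → 1 H
Total hydrogens: 10.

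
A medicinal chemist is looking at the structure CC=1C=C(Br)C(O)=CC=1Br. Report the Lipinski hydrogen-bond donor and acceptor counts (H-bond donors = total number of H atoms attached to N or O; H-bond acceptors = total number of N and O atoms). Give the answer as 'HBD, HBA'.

1, 1

Donors: find every N or O and count the H atoms it carries.
  atom 7 (O): bond orders sum to 1 → 1 H
Lipinski HBD = 1.
Acceptors: N atoms = 0, O atoms = 1 → HBA = 1.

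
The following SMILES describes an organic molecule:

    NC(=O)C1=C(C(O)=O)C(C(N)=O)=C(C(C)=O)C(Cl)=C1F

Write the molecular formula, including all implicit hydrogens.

C11H8ClFN2O5

Walk through each heavy atom and fill implicit hydrogens from standard valence (C 4, N 3, O 2, S 2, halogen 1):
  atom 1: N, bond orders sum to 1 (valence 3) → 2 H
  atom 2: C, bond orders sum to 4 (valence 4) → 0 H
  atom 3: O, bond orders sum to 2 (valence 2) → 0 H
  atom 4: C, bond orders sum to 4 (valence 4) → 0 H
  atom 5: C, bond orders sum to 4 (valence 4) → 0 H
  atom 6: C, bond orders sum to 4 (valence 4) → 0 H
  atom 7: O, bond orders sum to 1 (valence 2) → 1 H
  atom 8: O, bond orders sum to 2 (valence 2) → 0 H
  atom 9: C, bond orders sum to 4 (valence 4) → 0 H
  atom 10: C, bond orders sum to 4 (valence 4) → 0 H
  atom 11: N, bond orders sum to 1 (valence 3) → 2 H
  atom 12: O, bond orders sum to 2 (valence 2) → 0 H
  atom 13: C, bond orders sum to 4 (valence 4) → 0 H
  atom 14: C, bond orders sum to 4 (valence 4) → 0 H
  atom 15: C, bond orders sum to 1 (valence 4) → 3 H
  atom 16: O, bond orders sum to 2 (valence 2) → 0 H
  atom 17: C, bond orders sum to 4 (valence 4) → 0 H
  atom 18: Cl (halogen, monovalent) → 0 H
  atom 19: C, bond orders sum to 4 (valence 4) → 0 H
  atom 20: F (halogen, monovalent) → 0 H
Totals → C:11, H:8, Cl:1, F:1, N:2, O:5.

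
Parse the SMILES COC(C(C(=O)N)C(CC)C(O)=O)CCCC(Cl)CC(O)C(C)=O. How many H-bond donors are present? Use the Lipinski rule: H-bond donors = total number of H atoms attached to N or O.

Donors: find every N or O and count the H atoms it carries.
  atom 2 (O): bond orders sum to 2 → 0 H
  atom 6 (O): bond orders sum to 2 → 0 H
  atom 7 (N): bond orders sum to 1 → 2 H
  atom 12 (O): bond orders sum to 1 → 1 H
  atom 13 (O): bond orders sum to 2 → 0 H
  atom 21 (O): bond orders sum to 1 → 1 H
  atom 24 (O): bond orders sum to 2 → 0 H
Lipinski HBD = 4.

4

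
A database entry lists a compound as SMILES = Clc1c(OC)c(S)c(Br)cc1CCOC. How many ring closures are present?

1

In SMILES, each pair of matching ring-closure digits denotes one ring-closing bond; the number of such bonds equals the number of independent rings.
Ring-closure bonds here: 1.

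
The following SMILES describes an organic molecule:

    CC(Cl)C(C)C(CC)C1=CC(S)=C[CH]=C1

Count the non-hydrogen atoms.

Every atom symbol written in the SMILES (organic subset) is one heavy atom; implicit H are not written.
Heavy atoms by element → C:13, Cl:1, S:1.
Total: 15.

15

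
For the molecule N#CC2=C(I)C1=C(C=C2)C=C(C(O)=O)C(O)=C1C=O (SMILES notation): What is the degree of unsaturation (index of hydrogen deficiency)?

Degree of unsaturation = (number of rings) + (number of π bonds).
Ring closures in the SMILES: 2.
π bonds: 7 double bonds (each 1 DoU), 1 triple bond (each 2 DoU) → 9 DoU from unsaturation.
Total DoU = 2 + 9 = 11.

11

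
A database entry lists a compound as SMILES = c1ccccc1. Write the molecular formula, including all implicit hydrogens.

Walk through each heavy atom and fill implicit hydrogens from standard valence (C 4, N 3, O 2, S 2, halogen 1); for lowercase aromatic atoms, an aromatic c carries 1 H when it has two neighbours and 0 H with three, and aromatic n carries 0 H:
  atom 1: aromatic c, 2 neighbours → 1 H
  atom 2: aromatic c, 2 neighbours → 1 H
  atom 3: aromatic c, 2 neighbours → 1 H
  atom 4: aromatic c, 2 neighbours → 1 H
  atom 5: aromatic c, 2 neighbours → 1 H
  atom 6: aromatic c, 2 neighbours → 1 H
Totals → C:6, H:6.

C6H6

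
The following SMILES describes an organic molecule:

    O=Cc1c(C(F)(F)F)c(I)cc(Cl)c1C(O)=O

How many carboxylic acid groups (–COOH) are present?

1

The carboxylic acid motif appears at heavy-atom position 15 in the SMILES.
Other groups present: 1 aldehyde.
Carboxylic acid count: 1.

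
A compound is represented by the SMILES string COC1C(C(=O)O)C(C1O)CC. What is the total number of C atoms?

Count every carbon token in the SMILES (each C, including those in ring-closure positions and inside branches).
Carbon count: 8.

8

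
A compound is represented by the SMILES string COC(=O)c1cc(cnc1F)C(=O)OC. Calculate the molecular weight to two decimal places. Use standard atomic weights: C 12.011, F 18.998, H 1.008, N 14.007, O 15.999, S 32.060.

213.16 g/mol

First, the molecular formula is C9H8FNO4 (counting implicit H from valence).
  C: 9 × 12.011 = 108.099
  F: 1 × 18.998 = 18.998
  H: 8 × 1.008 = 8.064
  N: 1 × 14.007 = 14.007
  O: 4 × 15.999 = 63.996
Sum: 9×12.011 + 1×18.998 + 8×1.008 + 1×14.007 + 4×15.999 = 213.164 → 213.16 g/mol.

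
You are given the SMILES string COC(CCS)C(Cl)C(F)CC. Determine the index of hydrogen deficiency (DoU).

Degree of unsaturation = (number of rings) + (number of π bonds).
Ring closures in the SMILES: 0.
π bonds: none → 0 DoU from unsaturation.
Total DoU = 0 + 0 = 0.

0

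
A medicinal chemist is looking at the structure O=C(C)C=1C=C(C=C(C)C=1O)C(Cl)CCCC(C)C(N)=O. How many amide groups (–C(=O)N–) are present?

1

The amide motif appears at heavy-atom position 19 in the SMILES.
Other groups present: 1 hydroxyl, 1 ketone.
Amide count: 1.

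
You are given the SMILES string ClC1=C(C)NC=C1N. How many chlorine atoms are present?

Scan the SMILES for Cl atoms (remember two-letter symbols like Cl and Br are single atoms).
Chlorine count: 1.

1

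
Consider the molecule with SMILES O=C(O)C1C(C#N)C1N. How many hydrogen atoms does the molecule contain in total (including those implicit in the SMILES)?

6

Walk through each heavy atom and fill implicit hydrogens from standard valence (C 4, N 3, O 2, S 2, halogen 1):
  atom 1: O, bond orders sum to 2 (valence 2) → 0 H
  atom 2: C, bond orders sum to 4 (valence 4) → 0 H
  atom 3: O, bond orders sum to 1 (valence 2) → 1 H
  atom 4: C, bond orders sum to 3 (valence 4) → 1 H
  atom 5: C, bond orders sum to 3 (valence 4) → 1 H
  atom 6: C, bond orders sum to 4 (valence 4) → 0 H
  atom 7: N, bond orders sum to 3 (valence 3) → 0 H
  atom 8: C, bond orders sum to 3 (valence 4) → 1 H
  atom 9: N, bond orders sum to 1 (valence 3) → 2 H
Total hydrogens: 6.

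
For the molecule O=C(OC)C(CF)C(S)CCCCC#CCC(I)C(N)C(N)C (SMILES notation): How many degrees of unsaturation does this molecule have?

Molecular formula: C16H28FIN2O2S.
DoU = (2C + 2 + N − H − X) / 2, where X is the halogen count and O/S are ignored.
    = (2·16 + 2 + 2 − 28 − 2) / 2 = 6 / 2 = 3.

3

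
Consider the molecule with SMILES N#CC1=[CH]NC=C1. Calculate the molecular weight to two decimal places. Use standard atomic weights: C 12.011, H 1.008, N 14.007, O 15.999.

92.10 g/mol

First, the molecular formula is C5H4N2 (counting implicit H from valence).
  C: 5 × 12.011 = 60.055
  H: 4 × 1.008 = 4.032
  N: 2 × 14.007 = 28.014
Sum: 5×12.011 + 4×1.008 + 2×14.007 = 92.101 → 92.10 g/mol.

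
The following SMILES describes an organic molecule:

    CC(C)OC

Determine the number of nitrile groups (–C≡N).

0

Scan the SMILES for the nitrile motif — none present.
Groups that are present: 1 ether.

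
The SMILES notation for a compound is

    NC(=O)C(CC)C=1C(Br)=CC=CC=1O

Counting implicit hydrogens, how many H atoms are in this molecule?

Walk through each heavy atom and fill implicit hydrogens from standard valence (C 4, N 3, O 2, S 2, halogen 1):
  atom 1: N, bond orders sum to 1 (valence 3) → 2 H
  atom 2: C, bond orders sum to 4 (valence 4) → 0 H
  atom 3: O, bond orders sum to 2 (valence 2) → 0 H
  atom 4: C, bond orders sum to 3 (valence 4) → 1 H
  atom 5: C, bond orders sum to 2 (valence 4) → 2 H
  atom 6: C, bond orders sum to 1 (valence 4) → 3 H
  atom 7: C, bond orders sum to 4 (valence 4) → 0 H
  atom 8: C, bond orders sum to 4 (valence 4) → 0 H
  atom 9: Br (halogen, monovalent) → 0 H
  atom 10: C, bond orders sum to 3 (valence 4) → 1 H
  atom 11: C, bond orders sum to 3 (valence 4) → 1 H
  atom 12: C, bond orders sum to 3 (valence 4) → 1 H
  atom 13: C, bond orders sum to 4 (valence 4) → 0 H
  atom 14: O, bond orders sum to 1 (valence 2) → 1 H
Total hydrogens: 12.

12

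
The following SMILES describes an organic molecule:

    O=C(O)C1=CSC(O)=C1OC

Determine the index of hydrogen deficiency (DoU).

4

Degree of unsaturation = (number of rings) + (number of π bonds).
Ring closures in the SMILES: 1.
π bonds: 3 double bonds (each 1 DoU) → 3 DoU from unsaturation.
Total DoU = 1 + 3 = 4.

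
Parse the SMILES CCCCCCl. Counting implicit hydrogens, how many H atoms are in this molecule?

Walk through each heavy atom and fill implicit hydrogens from standard valence (C 4, N 3, O 2, S 2, halogen 1):
  atom 1: C, bond orders sum to 1 (valence 4) → 3 H
  atom 2: C, bond orders sum to 2 (valence 4) → 2 H
  atom 3: C, bond orders sum to 2 (valence 4) → 2 H
  atom 4: C, bond orders sum to 2 (valence 4) → 2 H
  atom 5: C, bond orders sum to 2 (valence 4) → 2 H
  atom 6: Cl (halogen, monovalent) → 0 H
Total hydrogens: 11.

11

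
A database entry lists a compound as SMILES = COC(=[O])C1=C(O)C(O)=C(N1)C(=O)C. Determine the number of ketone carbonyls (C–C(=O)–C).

The ketone motif appears at heavy-atom position 12 in the SMILES.
Other groups present: 1 ester, 2 hydroxyl.
Ketone count: 1.

1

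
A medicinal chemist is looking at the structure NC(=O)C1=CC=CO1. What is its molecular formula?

Walk through each heavy atom and fill implicit hydrogens from standard valence (C 4, N 3, O 2, S 2, halogen 1):
  atom 1: N, bond orders sum to 1 (valence 3) → 2 H
  atom 2: C, bond orders sum to 4 (valence 4) → 0 H
  atom 3: O, bond orders sum to 2 (valence 2) → 0 H
  atom 4: C, bond orders sum to 4 (valence 4) → 0 H
  atom 5: C, bond orders sum to 3 (valence 4) → 1 H
  atom 6: C, bond orders sum to 3 (valence 4) → 1 H
  atom 7: C, bond orders sum to 3 (valence 4) → 1 H
  atom 8: O, bond orders sum to 2 (valence 2) → 0 H
Totals → C:5, H:5, N:1, O:2.
In Hill order: C5H5NO2.

C5H5NO2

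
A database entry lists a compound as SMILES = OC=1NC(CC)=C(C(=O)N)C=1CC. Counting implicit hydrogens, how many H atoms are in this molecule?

14

Walk through each heavy atom and fill implicit hydrogens from standard valence (C 4, N 3, O 2, S 2, halogen 1):
  atom 1: O, bond orders sum to 1 (valence 2) → 1 H
  atom 2: C, bond orders sum to 4 (valence 4) → 0 H
  atom 3: N, bond orders sum to 2 (valence 3) → 1 H
  atom 4: C, bond orders sum to 4 (valence 4) → 0 H
  atom 5: C, bond orders sum to 2 (valence 4) → 2 H
  atom 6: C, bond orders sum to 1 (valence 4) → 3 H
  atom 7: C, bond orders sum to 4 (valence 4) → 0 H
  atom 8: C, bond orders sum to 4 (valence 4) → 0 H
  atom 9: O, bond orders sum to 2 (valence 2) → 0 H
  atom 10: N, bond orders sum to 1 (valence 3) → 2 H
  atom 11: C, bond orders sum to 4 (valence 4) → 0 H
  atom 12: C, bond orders sum to 2 (valence 4) → 2 H
  atom 13: C, bond orders sum to 1 (valence 4) → 3 H
Total hydrogens: 14.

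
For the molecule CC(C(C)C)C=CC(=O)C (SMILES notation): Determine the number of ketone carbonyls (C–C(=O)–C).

1

The ketone motif appears at heavy-atom position 8 in the SMILES.
Other groups present: 1 alkene.
Ketone count: 1.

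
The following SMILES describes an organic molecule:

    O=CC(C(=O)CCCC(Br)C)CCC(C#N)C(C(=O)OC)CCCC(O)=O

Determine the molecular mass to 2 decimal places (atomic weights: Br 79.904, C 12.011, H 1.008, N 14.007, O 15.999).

446.34 g/mol

First, the molecular formula is C19H28BrNO6 (counting implicit H from valence).
  Br: 1 × 79.904 = 79.904
  C: 19 × 12.011 = 228.209
  H: 28 × 1.008 = 28.224
  N: 1 × 14.007 = 14.007
  O: 6 × 15.999 = 95.994
Sum: 1×79.904 + 19×12.011 + 28×1.008 + 1×14.007 + 6×15.999 = 446.338 → 446.34 g/mol.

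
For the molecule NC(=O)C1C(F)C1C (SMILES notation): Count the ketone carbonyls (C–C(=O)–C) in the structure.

0

Scan the SMILES for the ketone motif — none present.
Groups that are present: 1 amide.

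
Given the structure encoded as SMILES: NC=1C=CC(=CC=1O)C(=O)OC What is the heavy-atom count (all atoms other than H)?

Every atom symbol written in the SMILES (organic subset) is one heavy atom; implicit H are not written.
Heavy atoms by element → C:8, N:1, O:3.
Total: 12.

12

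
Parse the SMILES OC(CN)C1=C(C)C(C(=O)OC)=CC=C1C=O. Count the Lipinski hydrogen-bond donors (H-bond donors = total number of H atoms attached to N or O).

3

Donors: find every N or O and count the H atoms it carries.
  atom 1 (O): bond orders sum to 1 → 1 H
  atom 4 (N): bond orders sum to 1 → 2 H
  atom 10 (O): bond orders sum to 2 → 0 H
  atom 11 (O): bond orders sum to 2 → 0 H
  atom 17 (O): bond orders sum to 2 → 0 H
Lipinski HBD = 3.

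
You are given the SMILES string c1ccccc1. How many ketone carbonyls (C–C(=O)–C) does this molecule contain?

0

Scan the SMILES for the ketone motif — none present.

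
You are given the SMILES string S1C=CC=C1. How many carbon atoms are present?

Count every carbon token in the SMILES (each C, including those in ring-closure positions and inside branches).
Carbon count: 4.

4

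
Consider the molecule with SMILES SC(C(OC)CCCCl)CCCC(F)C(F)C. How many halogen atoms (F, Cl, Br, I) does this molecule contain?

3

Halogen atoms appear at heavy-atom positions 9, 14, 16 (1×Cl, 2×F).
Other groups present: 1 ether, 1 thiol.
Halogen count: 3.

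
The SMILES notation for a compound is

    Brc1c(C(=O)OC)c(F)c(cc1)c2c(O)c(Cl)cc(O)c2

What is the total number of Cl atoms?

Scan the SMILES for Cl atoms (remember two-letter symbols like Cl and Br are single atoms).
Chlorine count: 1.

1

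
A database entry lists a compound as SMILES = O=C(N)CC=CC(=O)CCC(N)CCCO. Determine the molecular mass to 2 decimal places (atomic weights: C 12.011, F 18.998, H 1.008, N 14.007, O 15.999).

228.29 g/mol

First, the molecular formula is C11H20N2O3 (counting implicit H from valence).
  C: 11 × 12.011 = 132.121
  H: 20 × 1.008 = 20.160
  N: 2 × 14.007 = 28.014
  O: 3 × 15.999 = 47.997
Sum: 11×12.011 + 20×1.008 + 2×14.007 + 3×15.999 = 228.292 → 228.29 g/mol.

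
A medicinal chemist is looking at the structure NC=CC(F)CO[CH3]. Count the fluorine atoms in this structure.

1

Scan the SMILES for F atoms (remember two-letter symbols like Cl and Br are single atoms).
Fluorine count: 1.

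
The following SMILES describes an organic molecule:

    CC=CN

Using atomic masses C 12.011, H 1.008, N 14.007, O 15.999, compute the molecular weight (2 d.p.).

57.10 g/mol

First, the molecular formula is C3H7N (counting implicit H from valence).
  C: 3 × 12.011 = 36.033
  H: 7 × 1.008 = 7.056
  N: 1 × 14.007 = 14.007
Sum: 3×12.011 + 7×1.008 + 1×14.007 = 57.096 → 57.10 g/mol.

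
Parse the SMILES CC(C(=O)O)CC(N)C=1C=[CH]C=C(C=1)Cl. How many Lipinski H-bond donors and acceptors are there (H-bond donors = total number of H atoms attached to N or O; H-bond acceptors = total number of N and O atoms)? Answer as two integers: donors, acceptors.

Donors: find every N or O and count the H atoms it carries.
  atom 4 (O): bond orders sum to 2 → 0 H
  atom 5 (O): bond orders sum to 1 → 1 H
  atom 8 (N): bond orders sum to 1 → 2 H
Lipinski HBD = 3.
Acceptors: N atoms = 1, O atoms = 2 → HBA = 3.

3, 3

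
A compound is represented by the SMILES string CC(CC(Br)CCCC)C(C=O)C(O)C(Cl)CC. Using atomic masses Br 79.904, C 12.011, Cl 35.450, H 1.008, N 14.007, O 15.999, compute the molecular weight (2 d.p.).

First, the molecular formula is C14H26BrClO2 (counting implicit H from valence).
  Br: 1 × 79.904 = 79.904
  C: 14 × 12.011 = 168.154
  Cl: 1 × 35.450 = 35.450
  H: 26 × 1.008 = 26.208
  O: 2 × 15.999 = 31.998
Sum: 1×79.904 + 14×12.011 + 1×35.450 + 26×1.008 + 2×15.999 = 341.714 → 341.71 g/mol.

341.71 g/mol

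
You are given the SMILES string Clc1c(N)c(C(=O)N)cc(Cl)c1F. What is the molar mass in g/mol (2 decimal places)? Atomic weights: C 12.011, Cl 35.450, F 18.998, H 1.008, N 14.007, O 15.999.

223.03 g/mol

First, the molecular formula is C7H5Cl2FN2O (counting implicit H from valence).
  C: 7 × 12.011 = 84.077
  Cl: 2 × 35.450 = 70.900
  F: 1 × 18.998 = 18.998
  H: 5 × 1.008 = 5.040
  N: 2 × 14.007 = 28.014
  O: 1 × 15.999 = 15.999
Sum: 7×12.011 + 2×35.450 + 1×18.998 + 5×1.008 + 2×14.007 + 1×15.999 = 223.028 → 223.03 g/mol.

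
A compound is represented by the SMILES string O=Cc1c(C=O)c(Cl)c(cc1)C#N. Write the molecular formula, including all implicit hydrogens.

Walk through each heavy atom and fill implicit hydrogens from standard valence (C 4, N 3, O 2, S 2, halogen 1); for lowercase aromatic atoms, an aromatic c carries 1 H when it has two neighbours and 0 H with three, and aromatic n carries 0 H:
  atom 1: O, bond orders sum to 2 (valence 2) → 0 H
  atom 2: C, bond orders sum to 3 (valence 4) → 1 H
  atom 3: aromatic c, 3 neighbours → 0 H
  atom 4: aromatic c, 3 neighbours → 0 H
  atom 5: C, bond orders sum to 3 (valence 4) → 1 H
  atom 6: O, bond orders sum to 2 (valence 2) → 0 H
  atom 7: aromatic c, 3 neighbours → 0 H
  atom 8: Cl (halogen, monovalent) → 0 H
  atom 9: aromatic c, 3 neighbours → 0 H
  atom 10: aromatic c, 2 neighbours → 1 H
  atom 11: aromatic c, 2 neighbours → 1 H
  atom 12: C, bond orders sum to 4 (valence 4) → 0 H
  atom 13: N, bond orders sum to 3 (valence 3) → 0 H
Totals → C:9, H:4, Cl:1, N:1, O:2.

C9H4ClNO2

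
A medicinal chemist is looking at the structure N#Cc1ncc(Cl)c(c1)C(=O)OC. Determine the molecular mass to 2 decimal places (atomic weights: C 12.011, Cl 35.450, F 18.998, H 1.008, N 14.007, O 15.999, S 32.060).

196.59 g/mol

First, the molecular formula is C8H5ClN2O2 (counting implicit H from valence).
  C: 8 × 12.011 = 96.088
  Cl: 1 × 35.450 = 35.450
  H: 5 × 1.008 = 5.040
  N: 2 × 14.007 = 28.014
  O: 2 × 15.999 = 31.998
Sum: 8×12.011 + 1×35.450 + 5×1.008 + 2×14.007 + 2×15.999 = 196.590 → 196.59 g/mol.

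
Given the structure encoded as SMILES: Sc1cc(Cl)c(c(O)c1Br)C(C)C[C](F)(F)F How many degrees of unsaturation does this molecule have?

Molecular formula: C10H9BrClF3OS.
DoU = (2C + 2 + N − H − X) / 2, where X is the halogen count and O/S are ignored.
    = (2·10 + 2 + 0 − 9 − 5) / 2 = 8 / 2 = 4.

4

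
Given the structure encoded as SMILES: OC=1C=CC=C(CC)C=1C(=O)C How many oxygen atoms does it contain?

Scan the SMILES for O atoms (remember two-letter symbols like Cl and Br are single atoms).
Oxygen count: 2.

2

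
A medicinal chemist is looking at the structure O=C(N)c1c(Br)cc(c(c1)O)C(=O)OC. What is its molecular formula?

C9H8BrNO4

Walk through each heavy atom and fill implicit hydrogens from standard valence (C 4, N 3, O 2, S 2, halogen 1); for lowercase aromatic atoms, an aromatic c carries 1 H when it has two neighbours and 0 H with three, and aromatic n carries 0 H:
  atom 1: O, bond orders sum to 2 (valence 2) → 0 H
  atom 2: C, bond orders sum to 4 (valence 4) → 0 H
  atom 3: N, bond orders sum to 1 (valence 3) → 2 H
  atom 4: aromatic c, 3 neighbours → 0 H
  atom 5: aromatic c, 3 neighbours → 0 H
  atom 6: Br (halogen, monovalent) → 0 H
  atom 7: aromatic c, 2 neighbours → 1 H
  atom 8: aromatic c, 3 neighbours → 0 H
  atom 9: aromatic c, 3 neighbours → 0 H
  atom 10: aromatic c, 2 neighbours → 1 H
  atom 11: O, bond orders sum to 1 (valence 2) → 1 H
  atom 12: C, bond orders sum to 4 (valence 4) → 0 H
  atom 13: O, bond orders sum to 2 (valence 2) → 0 H
  atom 14: O, bond orders sum to 2 (valence 2) → 0 H
  atom 15: C, bond orders sum to 1 (valence 4) → 3 H
Totals → C:9, H:8, Br:1, N:1, O:4.
In Hill order: C9H8BrNO4.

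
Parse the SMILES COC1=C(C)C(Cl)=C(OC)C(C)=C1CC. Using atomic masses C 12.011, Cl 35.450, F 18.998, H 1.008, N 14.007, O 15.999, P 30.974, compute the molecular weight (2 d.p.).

First, the molecular formula is C12H17ClO2 (counting implicit H from valence).
  C: 12 × 12.011 = 144.132
  Cl: 1 × 35.450 = 35.450
  H: 17 × 1.008 = 17.136
  O: 2 × 15.999 = 31.998
Sum: 12×12.011 + 1×35.450 + 17×1.008 + 2×15.999 = 228.716 → 228.72 g/mol.

228.72 g/mol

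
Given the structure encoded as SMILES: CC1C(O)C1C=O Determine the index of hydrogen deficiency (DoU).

Molecular formula: C5H8O2.
DoU = (2C + 2 + N − H − X) / 2, where X is the halogen count and O/S are ignored.
    = (2·5 + 2 + 0 − 8 − 0) / 2 = 4 / 2 = 2.

2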